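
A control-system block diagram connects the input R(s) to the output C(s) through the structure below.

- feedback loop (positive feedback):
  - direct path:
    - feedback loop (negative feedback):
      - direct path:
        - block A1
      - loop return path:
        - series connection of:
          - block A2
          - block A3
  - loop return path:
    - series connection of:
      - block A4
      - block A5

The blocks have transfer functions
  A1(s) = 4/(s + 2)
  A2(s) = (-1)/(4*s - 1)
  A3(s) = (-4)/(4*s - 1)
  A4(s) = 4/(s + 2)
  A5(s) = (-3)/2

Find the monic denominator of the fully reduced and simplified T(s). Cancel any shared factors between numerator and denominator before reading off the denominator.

[1] combine A2, A3 in series -> 4/(16*s^2 - 8*s + 1)
[2] collapse the loop (A1 forward, (A2*A3) return) -> (64*s^2 - 32*s + 4)/(16*s^3 + 24*s^2 - 15*s + 18)
[3] reduce the series chain A4, A5 -> (-6)/(s + 2)
[4] apply the feedback formula to [A1/(1+A1*(A2*A3))], (A4*A5) -> (64*s^3 + 96*s^2 - 60*s + 8)/(16*s^4 + 56*s^3 + 417*s^2 - 204*s + 60)
That last expression is T(s), already simplified. Scaling its denominator by 1/16 (the reciprocal of the leading coefficient) yields the monic denominator.

Hence the answer: s^4 + 7*s^3/2 + 417*s^2/16 - 51*s/4 + 15/4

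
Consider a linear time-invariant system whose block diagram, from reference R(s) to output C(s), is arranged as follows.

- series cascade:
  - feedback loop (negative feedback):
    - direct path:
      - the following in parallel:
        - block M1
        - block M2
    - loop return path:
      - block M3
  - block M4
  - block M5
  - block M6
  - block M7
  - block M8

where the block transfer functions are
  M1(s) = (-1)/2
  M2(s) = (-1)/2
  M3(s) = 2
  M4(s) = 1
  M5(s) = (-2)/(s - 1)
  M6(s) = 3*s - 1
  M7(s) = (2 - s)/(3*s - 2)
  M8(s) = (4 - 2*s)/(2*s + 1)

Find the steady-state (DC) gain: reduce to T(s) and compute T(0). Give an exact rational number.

Answer: 8

Working:
Step 1. reduce the parallel group M1, M2 = -1
Step 2. feedback reduction of (M1+M2), M3 = 1
Step 3. cascade [(M1+M2)/(1+(M1+M2)*M3)], M4, M5, M6, M7, M8 = (-12*s^3 + 52*s^2 - 64*s + 16)/(6*s^3 - 7*s^2 - s + 2)
Step 3 gives the overall T(s). Then T(0) = 16/2 = 8.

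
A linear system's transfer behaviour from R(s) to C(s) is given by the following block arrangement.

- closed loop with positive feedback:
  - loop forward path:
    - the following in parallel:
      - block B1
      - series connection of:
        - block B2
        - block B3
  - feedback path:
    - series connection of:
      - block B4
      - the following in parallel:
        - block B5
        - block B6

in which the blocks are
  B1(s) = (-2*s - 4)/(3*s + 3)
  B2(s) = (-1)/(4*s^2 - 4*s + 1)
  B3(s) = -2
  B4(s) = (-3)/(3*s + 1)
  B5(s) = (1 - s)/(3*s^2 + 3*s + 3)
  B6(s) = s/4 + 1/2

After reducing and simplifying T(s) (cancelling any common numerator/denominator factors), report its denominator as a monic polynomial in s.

Answer: s^6 + 4*s^5/5 + 4*s^4/15 + s^3/20 - 29*s^2/60 + 37*s/20 + 4/15

Working:
Step 1 - series reduction of B2, B3, giving 2/(4*s^2 - 4*s + 1)
Step 2 - parallel reduction of B1, (B2*B3), giving (-8*s^3 - 8*s^2 + 20*s + 2)/(12*s^3 - 9*s + 3)
Step 3 - combine B5, B6 in parallel, giving (3*s^3 + 9*s^2 + 5*s + 10)/(12*s^2 + 12*s + 12)
Step 4 - reduce the series chain B4, (B5+B6), giving (-3*s^3 - 9*s^2 - 5*s - 10)/(12*s^3 + 16*s^2 + 16*s + 4)
Step 5 - reduce the feedback loop with forward (B1+(B2*B3)) and return (B4*(B5+B6)), giving (-48*s^6 - 112*s^5 - 8*s^4 + 92*s^3 + 160*s^2 + 56*s + 4)/(60*s^6 + 48*s^5 + 16*s^4 + 3*s^3 - 29*s^2 + 111*s + 16)
No further cancellation is possible in the step-5 result, so that is T(s). Its denominator becomes monic after dividing by the leading coefficient 60.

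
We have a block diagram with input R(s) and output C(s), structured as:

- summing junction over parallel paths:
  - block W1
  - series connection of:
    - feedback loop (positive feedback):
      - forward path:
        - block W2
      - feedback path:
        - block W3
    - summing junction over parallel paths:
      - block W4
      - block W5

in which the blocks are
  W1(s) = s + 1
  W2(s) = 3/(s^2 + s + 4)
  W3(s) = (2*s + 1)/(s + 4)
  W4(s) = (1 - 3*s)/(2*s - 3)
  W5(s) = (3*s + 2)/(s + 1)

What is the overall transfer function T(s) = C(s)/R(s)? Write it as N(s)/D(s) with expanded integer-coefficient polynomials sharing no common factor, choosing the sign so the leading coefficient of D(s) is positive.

The answer is (2*s^6 + 11*s^5 + 5*s^4 + 14*s^3 + 5*s^2 - 157*s - 99)/(2*s^5 + 9*s^4 - 4*s^3 + 9*s^2 - 19*s - 39).

Reasoning:
Step 1. feedback reduction of W2, W3 gives (3*s + 12)/(s^3 + 5*s^2 + 2*s + 13)
Step 2. add W4, W5 (parallel) gives (3*s^2 - 7*s - 5)/(2*s^2 - s - 3)
Step 3. series reduction of [W2/(1-W2*W3)], (W4+W5) gives (9*s^3 + 15*s^2 - 99*s - 60)/(2*s^5 + 9*s^4 - 4*s^3 + 9*s^2 - 19*s - 39)
Step 4. combine W1, ([W2/(1-W2*W3)]*(W4+W5)) in parallel - this is the overall T(s), already in the required normalized form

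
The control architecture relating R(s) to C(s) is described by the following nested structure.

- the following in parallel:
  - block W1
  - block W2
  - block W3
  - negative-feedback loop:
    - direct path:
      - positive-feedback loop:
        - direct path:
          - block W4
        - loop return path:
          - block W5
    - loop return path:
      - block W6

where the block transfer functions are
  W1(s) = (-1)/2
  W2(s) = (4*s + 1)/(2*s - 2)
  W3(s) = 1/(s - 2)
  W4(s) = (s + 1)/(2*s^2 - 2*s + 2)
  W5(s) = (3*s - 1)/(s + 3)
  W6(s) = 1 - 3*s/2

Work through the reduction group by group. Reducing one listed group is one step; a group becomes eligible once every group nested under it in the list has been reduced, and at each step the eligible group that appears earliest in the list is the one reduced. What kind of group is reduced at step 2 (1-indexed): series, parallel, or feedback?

(1) collapse the loop (W4 forward, W5 return)
(2) apply the feedback formula to [W4/(1-W4*W5)], W6
(3) parallel reduction of W1, W2, W3, [[W4/(1-W4*W5)]/(1+[W4/(1-W4*W5)]*W6)]
Step 2 collapses a feedback group.

Final answer: feedback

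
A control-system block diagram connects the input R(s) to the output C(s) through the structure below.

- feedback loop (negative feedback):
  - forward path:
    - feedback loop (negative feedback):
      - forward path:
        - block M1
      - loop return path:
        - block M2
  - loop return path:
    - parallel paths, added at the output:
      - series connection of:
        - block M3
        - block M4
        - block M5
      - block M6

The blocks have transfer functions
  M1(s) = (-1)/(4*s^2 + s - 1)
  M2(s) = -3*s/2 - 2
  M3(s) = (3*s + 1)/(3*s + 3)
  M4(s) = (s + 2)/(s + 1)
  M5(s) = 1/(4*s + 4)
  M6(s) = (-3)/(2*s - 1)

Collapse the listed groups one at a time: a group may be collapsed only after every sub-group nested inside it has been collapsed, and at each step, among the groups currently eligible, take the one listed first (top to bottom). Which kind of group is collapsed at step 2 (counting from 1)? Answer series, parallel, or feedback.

1. close the feedback loop around M1, M2
2. cascade M3, M4, M5
3. add (M3*M4*M5), M6 (parallel)
4. feedback reduction of [M1/(1+M1*M2)], ((M3*M4*M5)+M6)
Step 2: series.

Hence the answer: series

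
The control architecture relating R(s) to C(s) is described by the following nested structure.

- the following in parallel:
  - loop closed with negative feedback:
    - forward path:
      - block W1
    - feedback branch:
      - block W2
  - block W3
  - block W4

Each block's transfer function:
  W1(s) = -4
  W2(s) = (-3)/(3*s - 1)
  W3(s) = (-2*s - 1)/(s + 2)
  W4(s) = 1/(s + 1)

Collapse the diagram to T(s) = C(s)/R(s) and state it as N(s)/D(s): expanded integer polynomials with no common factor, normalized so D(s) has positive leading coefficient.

Answer: (-18*s^3 - 60*s^2 - 31*s + 19)/(3*s^3 + 20*s^2 + 39*s + 22)

Working:
Step 1: collapse the loop (W1 forward, W2 return), giving (4 - 12*s)/(3*s + 11)
Step 2: sum the parallel branches [W1/(1+W1*W2)], W3, W4: this yields T(s), and no further normalization is needed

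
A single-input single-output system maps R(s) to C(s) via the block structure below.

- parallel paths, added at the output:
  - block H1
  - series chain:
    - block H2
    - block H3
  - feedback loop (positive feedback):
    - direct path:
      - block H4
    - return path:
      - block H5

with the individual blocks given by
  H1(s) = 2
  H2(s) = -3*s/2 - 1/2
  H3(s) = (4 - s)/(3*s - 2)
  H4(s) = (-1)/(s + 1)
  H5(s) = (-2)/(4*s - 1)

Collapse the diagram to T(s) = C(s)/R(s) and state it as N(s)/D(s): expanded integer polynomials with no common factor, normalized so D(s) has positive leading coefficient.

Step 1: series reduction of H2, H3; result (3*s^2 - 11*s - 4)/(6*s - 4)
Step 2: reduce the feedback loop with forward H4 and return H5; result (1 - 4*s)/(4*s^2 + 3*s - 3)
Step 3: combine H1, (H2*H3), [H4/(1-H4*H5)] in parallel - this is the overall T(s), already in the required normalized form

Answer: (12*s^4 + 13*s^3 - 78*s^2 - 17*s + 32)/(24*s^3 + 2*s^2 - 30*s + 12)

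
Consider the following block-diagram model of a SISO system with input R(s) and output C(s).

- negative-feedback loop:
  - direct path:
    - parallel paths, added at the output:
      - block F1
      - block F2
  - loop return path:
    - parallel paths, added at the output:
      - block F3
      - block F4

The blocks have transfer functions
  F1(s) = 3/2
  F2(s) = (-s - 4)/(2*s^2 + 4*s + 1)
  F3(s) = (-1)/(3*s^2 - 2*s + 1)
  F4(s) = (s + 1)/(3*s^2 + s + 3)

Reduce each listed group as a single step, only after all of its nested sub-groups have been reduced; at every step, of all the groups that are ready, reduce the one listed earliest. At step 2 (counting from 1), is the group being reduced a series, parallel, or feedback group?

Step 1: combine F1, F2 in parallel
Step 2: add F3, F4 (parallel)
Step 3: apply the feedback formula to (F1+F2), (F3+F4)
The group at step 2 is a parallel group.

Final answer: parallel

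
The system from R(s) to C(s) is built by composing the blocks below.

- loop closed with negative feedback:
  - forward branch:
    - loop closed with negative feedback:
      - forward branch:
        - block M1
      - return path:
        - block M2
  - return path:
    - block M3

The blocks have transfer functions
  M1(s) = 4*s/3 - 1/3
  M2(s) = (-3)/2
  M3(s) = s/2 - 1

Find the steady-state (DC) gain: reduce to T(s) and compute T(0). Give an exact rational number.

Reducing step by step:

[1] reduce the feedback loop with forward M1 and return M2 = (2 - 8*s)/(12*s - 9)
[2] close the feedback loop around [M1/(1+M1*M2)], M3 = (8*s - 2)/(4*s^2 - 21*s + 11)
Step 2 gives the overall T(s). Then T(0) = -2/11.

Answer: -2/11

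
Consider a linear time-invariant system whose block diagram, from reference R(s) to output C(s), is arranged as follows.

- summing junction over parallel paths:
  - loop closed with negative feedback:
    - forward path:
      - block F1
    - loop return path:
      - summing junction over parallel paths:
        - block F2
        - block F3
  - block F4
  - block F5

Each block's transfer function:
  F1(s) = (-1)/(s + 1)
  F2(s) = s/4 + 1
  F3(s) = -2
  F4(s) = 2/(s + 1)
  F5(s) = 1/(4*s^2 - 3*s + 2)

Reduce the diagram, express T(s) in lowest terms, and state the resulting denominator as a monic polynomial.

The answer is s^4 + 35*s^3/12 + 5*s^2/12 - s/6 + 4/3.

Reasoning:
(1) parallel reduction of F2, F3, giving s/4 - 1
(2) collapse the loop (F1 forward, (F2+F3) return), giving (-4)/(3*s + 8)
(3) sum the parallel branches [F1/(1+F1*(F2+F3))], F4, F5, giving (8*s^3 + 45*s^2 - 21*s + 32)/(12*s^4 + 35*s^3 + 5*s^2 - 2*s + 16)
T(s) is the step-3 result (common factors already cancelled). Leading coefficient of the denominator: 12. Divide through by 12 for the monic polynomial.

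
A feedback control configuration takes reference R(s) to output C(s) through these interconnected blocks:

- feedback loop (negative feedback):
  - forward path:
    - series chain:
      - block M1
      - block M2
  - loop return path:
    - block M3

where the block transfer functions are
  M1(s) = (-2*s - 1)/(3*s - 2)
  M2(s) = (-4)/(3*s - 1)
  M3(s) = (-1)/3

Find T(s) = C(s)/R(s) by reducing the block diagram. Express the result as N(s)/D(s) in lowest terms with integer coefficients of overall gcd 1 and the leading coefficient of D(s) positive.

Step 1 - reduce the series chain M1, M2 gives (8*s + 4)/(9*s^2 - 9*s + 2)
Step 2 - apply the feedback formula to (M1*M2), M3; the result is T(s) itself (integer coefficients, no common factor, positive leading denominator coefficient)

Therefore the answer is (24*s + 12)/(27*s^2 - 35*s + 2).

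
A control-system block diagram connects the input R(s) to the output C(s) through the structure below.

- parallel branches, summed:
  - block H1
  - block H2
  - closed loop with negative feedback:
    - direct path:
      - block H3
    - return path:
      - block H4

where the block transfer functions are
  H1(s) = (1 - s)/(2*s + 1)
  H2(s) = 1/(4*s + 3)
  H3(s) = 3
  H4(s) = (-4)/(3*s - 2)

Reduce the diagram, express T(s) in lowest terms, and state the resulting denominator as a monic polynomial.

Step 1: apply the feedback formula to H3, H4, giving (9*s - 6)/(3*s - 14)
Step 2: parallel reduction of H1, H2, [H3/(1+H3*H4)], giving (60*s^3 + 107*s^2 - 63*s - 74)/(24*s^3 - 82*s^2 - 131*s - 42)
Step 2 gives the fully reduced T(s), with no common factor left to cancel. The denominator's leading coefficient is 24, so divide each of its coefficients by 24 to get the monic form.

Therefore the answer is s^3 - 41*s^2/12 - 131*s/24 - 7/4.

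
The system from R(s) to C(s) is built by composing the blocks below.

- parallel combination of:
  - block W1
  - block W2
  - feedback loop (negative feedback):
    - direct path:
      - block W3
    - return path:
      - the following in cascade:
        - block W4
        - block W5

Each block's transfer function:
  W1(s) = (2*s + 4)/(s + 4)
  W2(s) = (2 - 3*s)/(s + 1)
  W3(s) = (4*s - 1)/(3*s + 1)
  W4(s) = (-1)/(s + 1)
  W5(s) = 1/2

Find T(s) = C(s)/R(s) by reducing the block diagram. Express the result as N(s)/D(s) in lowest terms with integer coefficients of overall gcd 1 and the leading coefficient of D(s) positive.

(1) multiply W4, W5 (series) = (-1)/(2*s + 2)
(2) collapse the loop (W3 forward, (W4*W5) return) = (8*s^2 + 6*s - 2)/(6*s^2 + 4*s + 3)
(3) sum the parallel branches W1, W2, [W3/(1+W3*(W4*W5))], giving the overall T(s)

Answer: (2*s^4 + 18*s^3 + 113*s^2 + 50*s + 28)/(6*s^4 + 34*s^3 + 47*s^2 + 31*s + 12)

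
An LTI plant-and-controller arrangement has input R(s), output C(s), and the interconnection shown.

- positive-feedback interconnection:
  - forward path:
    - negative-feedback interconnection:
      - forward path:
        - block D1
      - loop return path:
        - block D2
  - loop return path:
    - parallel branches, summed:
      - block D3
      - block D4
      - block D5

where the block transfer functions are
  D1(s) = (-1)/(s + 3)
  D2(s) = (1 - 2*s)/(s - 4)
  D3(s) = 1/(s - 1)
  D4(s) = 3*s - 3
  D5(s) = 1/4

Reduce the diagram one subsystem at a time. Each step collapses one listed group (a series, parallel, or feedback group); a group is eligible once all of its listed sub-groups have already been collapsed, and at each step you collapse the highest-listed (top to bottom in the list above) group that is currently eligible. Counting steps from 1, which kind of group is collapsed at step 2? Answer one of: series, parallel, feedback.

(1) collapse the loop (D1 forward, D2 return)
(2) add D3, D4, D5 (parallel)
(3) apply the feedback formula to [D1/(1+D1*D2)], (D3+D4+D5)
Step 2: parallel.

Final answer: parallel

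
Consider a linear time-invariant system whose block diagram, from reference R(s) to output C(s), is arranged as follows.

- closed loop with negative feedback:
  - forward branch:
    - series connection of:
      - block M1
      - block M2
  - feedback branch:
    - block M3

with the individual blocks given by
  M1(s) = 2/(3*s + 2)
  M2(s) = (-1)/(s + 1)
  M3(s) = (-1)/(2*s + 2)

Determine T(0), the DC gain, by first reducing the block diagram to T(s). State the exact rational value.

Step 1 - reduce the series chain M1, M2, giving (-2)/(3*s^2 + 5*s + 2)
Step 2 - apply the feedback formula to (M1*M2), M3, giving (-2*s - 2)/(3*s^3 + 8*s^2 + 7*s + 3)
That last expression is T(s); at s = 0 only the constant terms survive, so T(0) = -2/3.

Answer: -2/3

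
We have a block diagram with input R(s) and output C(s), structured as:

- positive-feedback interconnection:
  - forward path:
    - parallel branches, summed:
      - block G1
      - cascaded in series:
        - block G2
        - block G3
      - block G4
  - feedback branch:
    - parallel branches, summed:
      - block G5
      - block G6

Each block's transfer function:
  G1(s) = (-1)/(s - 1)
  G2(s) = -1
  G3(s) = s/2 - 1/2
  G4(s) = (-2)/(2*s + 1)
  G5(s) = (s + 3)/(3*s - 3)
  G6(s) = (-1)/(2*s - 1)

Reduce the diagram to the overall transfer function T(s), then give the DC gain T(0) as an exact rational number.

(1) combine G2, G3 in series; result 1/2 - s/2
(2) reduce the parallel group G1, (G2*G3), G4; result (-2*s^3 + 3*s^2 - 8*s + 1)/(4*s^2 - 2*s - 2)
(3) reduce the parallel group G5, G6; result (2*s^2 + 2*s)/(6*s^2 - 9*s + 3)
(4) feedback reduction of (G1+(G2*G3)+G4), (G5+G6); result (-12*s^5 + 36*s^4 - 81*s^3 + 87*s^2 - 33*s + 3)/(4*s^5 + 22*s^4 - 38*s^3 + 32*s^2 + 10*s - 6)
That last expression is T(s); at s = 0 only the constant terms survive, so T(0) = 3/(-6) = -1/2.

Hence the answer: -1/2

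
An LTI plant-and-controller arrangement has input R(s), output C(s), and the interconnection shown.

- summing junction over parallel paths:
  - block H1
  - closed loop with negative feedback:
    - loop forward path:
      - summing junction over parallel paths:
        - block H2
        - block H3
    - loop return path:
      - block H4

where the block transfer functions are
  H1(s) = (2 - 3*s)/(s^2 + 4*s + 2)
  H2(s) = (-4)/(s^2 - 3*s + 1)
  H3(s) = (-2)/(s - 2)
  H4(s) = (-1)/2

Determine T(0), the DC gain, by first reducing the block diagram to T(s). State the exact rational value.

The answer is -1/5.

Reasoning:
1. parallel reduction of H2, H3: (-2*s^2 + 2*s + 6)/(s^3 - 5*s^2 + 7*s - 2)
2. apply the feedback formula to (H2+H3), H4: (-2*s^2 + 2*s + 6)/(s^3 - 4*s^2 + 6*s - 5)
3. sum the parallel branches H1, [(H2+H3)/(1+(H2+H3)*H4)]: (-5*s^4 + 8*s^3 - 16*s^2 + 55*s + 2)/(s^5 - 8*s^3 + 11*s^2 - 8*s - 10)
The step-3 result is T(s). Setting s = 0: T(0) = 2/(-10) = -1/5.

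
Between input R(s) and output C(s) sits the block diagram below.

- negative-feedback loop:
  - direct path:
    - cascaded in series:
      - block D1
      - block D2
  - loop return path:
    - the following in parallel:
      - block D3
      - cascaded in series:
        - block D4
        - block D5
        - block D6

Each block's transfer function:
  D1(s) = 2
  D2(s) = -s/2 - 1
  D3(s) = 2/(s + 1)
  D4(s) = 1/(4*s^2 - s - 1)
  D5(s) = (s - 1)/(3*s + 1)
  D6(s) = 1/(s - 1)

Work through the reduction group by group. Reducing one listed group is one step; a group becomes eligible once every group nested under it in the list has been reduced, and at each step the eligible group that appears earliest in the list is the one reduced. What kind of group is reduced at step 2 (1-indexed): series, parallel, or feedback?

Reducing step by step:

1. series reduction of D1, D2
2. cascade D4, D5, D6
3. sum the parallel branches D3, (D4*D5*D6)
4. close the feedback loop around (D1*D2), (D3+(D4*D5*D6))
Step 2 collapses a series group.

Answer: series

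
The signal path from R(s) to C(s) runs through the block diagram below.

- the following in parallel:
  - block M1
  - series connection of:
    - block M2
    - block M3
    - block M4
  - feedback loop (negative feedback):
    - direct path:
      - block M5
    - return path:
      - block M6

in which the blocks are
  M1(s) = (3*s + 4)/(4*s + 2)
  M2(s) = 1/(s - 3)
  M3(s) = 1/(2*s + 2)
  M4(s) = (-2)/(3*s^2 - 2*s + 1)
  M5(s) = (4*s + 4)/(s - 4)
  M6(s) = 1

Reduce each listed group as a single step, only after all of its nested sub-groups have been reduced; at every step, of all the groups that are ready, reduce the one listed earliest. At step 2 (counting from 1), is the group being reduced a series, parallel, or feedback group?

Reducing step by step:

(1) reduce the series chain M2, M3, M4
(2) apply the feedback formula to M5, M6
(3) combine M1, (M2*M3*M4), [M5/(1+M5*M6)] in parallel
So the answer for step 2 is feedback.

Answer: feedback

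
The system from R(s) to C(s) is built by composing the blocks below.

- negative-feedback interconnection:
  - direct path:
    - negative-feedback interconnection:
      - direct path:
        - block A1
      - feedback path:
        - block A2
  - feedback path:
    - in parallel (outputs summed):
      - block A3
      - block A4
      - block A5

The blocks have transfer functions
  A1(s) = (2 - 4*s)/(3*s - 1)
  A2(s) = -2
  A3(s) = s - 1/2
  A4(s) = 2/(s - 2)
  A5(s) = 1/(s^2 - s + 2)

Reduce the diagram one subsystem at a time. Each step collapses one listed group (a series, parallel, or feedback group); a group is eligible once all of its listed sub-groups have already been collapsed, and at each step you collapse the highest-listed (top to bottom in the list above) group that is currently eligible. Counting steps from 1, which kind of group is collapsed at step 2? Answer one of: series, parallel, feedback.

The answer is parallel.

Reasoning:
[1] collapse the loop (A1 forward, A2 return)
[2] reduce the parallel group A3, A4, A5
[3] reduce the feedback loop with forward [A1/(1+A1*A2)] and return (A3+A4+A5)
The group at step 2 is a parallel group.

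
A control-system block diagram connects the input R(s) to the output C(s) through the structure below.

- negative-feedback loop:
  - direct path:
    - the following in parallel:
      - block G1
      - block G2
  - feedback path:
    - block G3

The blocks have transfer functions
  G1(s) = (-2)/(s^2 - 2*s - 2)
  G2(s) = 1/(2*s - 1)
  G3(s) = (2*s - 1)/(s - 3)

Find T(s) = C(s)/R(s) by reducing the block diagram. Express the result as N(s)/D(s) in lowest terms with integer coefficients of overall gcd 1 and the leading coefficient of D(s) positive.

Answer: (s^3 - 9*s^2 + 18*s)/(2*s^4 - 9*s^3 + 14*s - 6)

Working:
Step 1 - parallel reduction of G1, G2 gives (s^2 - 6*s)/(2*s^3 - 5*s^2 - 2*s + 2)
Step 2 - reduce the feedback loop with forward (G1+G2) and return G3; the result is T(s) itself (integer coefficients, no common factor, positive leading denominator coefficient)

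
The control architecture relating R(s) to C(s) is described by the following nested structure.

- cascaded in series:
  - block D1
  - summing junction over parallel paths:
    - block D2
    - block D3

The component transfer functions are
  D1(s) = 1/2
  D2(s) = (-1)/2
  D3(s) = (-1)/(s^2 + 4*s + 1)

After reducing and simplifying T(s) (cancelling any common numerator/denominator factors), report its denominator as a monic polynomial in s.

(1) reduce the parallel group D2, D3 -> (-s^2 - 4*s - 3)/(2*s^2 + 8*s + 2)
(2) series reduction of D1, (D2+D3) -> (-s^2 - 4*s - 3)/(4*s^2 + 16*s + 4)
The result of step 2 is T(s) in lowest terms. Its denominator has leading coefficient 4; dividing the denominator through by 4 makes it monic.

Answer: s^2 + 4*s + 1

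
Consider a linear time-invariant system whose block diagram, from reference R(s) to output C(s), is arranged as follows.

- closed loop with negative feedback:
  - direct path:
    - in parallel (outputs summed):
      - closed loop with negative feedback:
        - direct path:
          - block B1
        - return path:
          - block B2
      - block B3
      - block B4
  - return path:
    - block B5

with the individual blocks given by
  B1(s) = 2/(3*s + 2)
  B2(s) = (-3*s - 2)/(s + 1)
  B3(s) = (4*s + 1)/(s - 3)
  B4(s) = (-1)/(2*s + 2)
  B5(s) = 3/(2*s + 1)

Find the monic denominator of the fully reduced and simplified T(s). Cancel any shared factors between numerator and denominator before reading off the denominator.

1. apply the feedback formula to B1, B2 gives (2*s + 2)/(3*s^2 - s - 2)
2. sum the parallel branches [B1/(1+B1*B2)], B3, B4 gives (24*s^4 + 23*s^3 - 14*s^2 - 43*s - 22)/(6*s^4 - 14*s^3 - 18*s^2 + 14*s + 12)
3. feedback reduction of ([B1/(1+B1*B2)]+B3+B4), B5 gives (48*s^5 + 70*s^4 - 5*s^3 - 100*s^2 - 87*s - 22)/(12*s^5 + 50*s^4 + 19*s^3 - 32*s^2 - 91*s - 54)
T(s) is the step-3 result (common factors already cancelled). Leading coefficient of the denominator: 12. Divide through by 12 for the monic polynomial.

Answer: s^5 + 25*s^4/6 + 19*s^3/12 - 8*s^2/3 - 91*s/12 - 9/2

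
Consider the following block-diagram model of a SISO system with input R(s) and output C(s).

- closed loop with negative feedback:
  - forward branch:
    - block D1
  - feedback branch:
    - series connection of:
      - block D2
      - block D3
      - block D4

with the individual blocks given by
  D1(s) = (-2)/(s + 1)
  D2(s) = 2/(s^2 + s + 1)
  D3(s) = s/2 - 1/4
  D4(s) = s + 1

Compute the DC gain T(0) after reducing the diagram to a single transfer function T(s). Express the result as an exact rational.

Step 1 - reduce the series chain D2, D3, D4; result (2*s^2 + s - 1)/(2*s^2 + 2*s + 2)
Step 2 - reduce the feedback loop with forward D1 and return (D2*D3*D4); result (-2*s^2 - 2*s - 2)/(s^3 + s + 2)
The step-2 result is T(s). Setting s = 0: T(0) = -2/2 = -1.

Final answer: -1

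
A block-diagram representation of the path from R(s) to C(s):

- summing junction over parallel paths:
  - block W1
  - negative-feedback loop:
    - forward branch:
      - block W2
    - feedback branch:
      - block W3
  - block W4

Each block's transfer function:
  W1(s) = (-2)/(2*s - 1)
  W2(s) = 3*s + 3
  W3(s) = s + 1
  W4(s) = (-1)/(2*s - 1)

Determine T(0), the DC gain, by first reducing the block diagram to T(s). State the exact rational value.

Answer: 15/4

Working:
Step 1: apply the feedback formula to W2, W3; result (3*s + 3)/(3*s^2 + 6*s + 4)
Step 2: add W1, [W2/(1+W2*W3)], W4 (parallel); result (-3*s^2 - 15*s - 15)/(6*s^3 + 9*s^2 + 2*s - 4)
Evaluating the step-2 result (the overall T(s)) at s = 0 gives T(0) = -15/(-4) = 15/4.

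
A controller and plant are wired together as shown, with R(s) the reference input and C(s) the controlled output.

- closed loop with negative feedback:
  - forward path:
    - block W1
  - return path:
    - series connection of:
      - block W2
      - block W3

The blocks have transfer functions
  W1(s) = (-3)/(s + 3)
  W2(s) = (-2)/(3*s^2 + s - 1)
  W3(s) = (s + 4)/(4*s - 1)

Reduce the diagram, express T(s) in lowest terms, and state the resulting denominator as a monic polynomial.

Step 1. multiply W2, W3 (series), giving (-2*s - 8)/(12*s^3 + s^2 - 5*s + 1)
Step 2. feedback reduction of W1, (W2*W3), giving (-36*s^3 - 3*s^2 + 15*s - 3)/(12*s^4 + 37*s^3 - 2*s^2 - 8*s + 27)
T(s) is the step-2 result (common factors already cancelled). Leading coefficient of the denominator: 12. Divide through by 12 for the monic polynomial.

Answer: s^4 + 37*s^3/12 - s^2/6 - 2*s/3 + 9/4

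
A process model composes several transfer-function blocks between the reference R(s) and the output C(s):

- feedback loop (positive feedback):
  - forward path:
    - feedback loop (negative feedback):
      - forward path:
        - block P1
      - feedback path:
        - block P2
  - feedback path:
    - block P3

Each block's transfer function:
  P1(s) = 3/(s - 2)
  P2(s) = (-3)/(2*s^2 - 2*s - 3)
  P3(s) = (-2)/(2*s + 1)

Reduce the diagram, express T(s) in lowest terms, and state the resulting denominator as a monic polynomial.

Step 1 - close the feedback loop around P1, P2; result (6*s^2 - 6*s - 9)/(2*s^3 - 6*s^2 + s - 3)
Step 2 - apply the feedback formula to [P1/(1+P1*P2)], P3; result (12*s^3 - 6*s^2 - 24*s - 9)/(4*s^4 - 10*s^3 + 8*s^2 - 17*s - 21)
That last expression is T(s), already simplified. Scaling its denominator by 1/4 (the reciprocal of the leading coefficient) yields the monic denominator.

Answer: s^4 - 5*s^3/2 + 2*s^2 - 17*s/4 - 21/4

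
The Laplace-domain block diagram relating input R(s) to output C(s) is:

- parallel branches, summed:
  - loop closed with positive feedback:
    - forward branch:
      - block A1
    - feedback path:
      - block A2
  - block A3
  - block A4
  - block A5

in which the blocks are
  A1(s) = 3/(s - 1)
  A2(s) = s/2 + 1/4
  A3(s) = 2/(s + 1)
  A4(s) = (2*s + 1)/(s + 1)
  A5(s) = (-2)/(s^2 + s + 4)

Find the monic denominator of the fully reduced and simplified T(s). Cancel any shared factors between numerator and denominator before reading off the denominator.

Step 1 - feedback reduction of A1, A2 = (-12)/(2*s + 7)
Step 2 - add [A1/(1-A1*A2)], A3, A4, A5 (parallel) = (4*s^4 + 12*s^3 + 29*s^2 + 23*s + 22)/(2*s^4 + 11*s^3 + 24*s^2 + 43*s + 28)
Step 2 gives the fully reduced T(s), with no common factor left to cancel. The denominator's leading coefficient is 2, so divide each of its coefficients by 2 to get the monic form.

Final answer: s^4 + 11*s^3/2 + 12*s^2 + 43*s/2 + 14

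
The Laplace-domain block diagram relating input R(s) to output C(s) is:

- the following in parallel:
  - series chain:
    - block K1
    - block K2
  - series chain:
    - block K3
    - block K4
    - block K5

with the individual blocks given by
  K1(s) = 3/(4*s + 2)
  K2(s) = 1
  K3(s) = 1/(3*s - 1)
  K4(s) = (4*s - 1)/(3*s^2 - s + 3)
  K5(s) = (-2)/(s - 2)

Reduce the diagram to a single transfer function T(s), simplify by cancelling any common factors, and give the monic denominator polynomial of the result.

[1] cascade K1, K2, giving 3/(4*s + 2)
[2] reduce the series chain K3, K4, K5, giving (2 - 8*s)/(9*s^4 - 24*s^3 + 22*s^2 - 23*s + 6)
[3] add (K1*K2), (K3*K4*K5) (parallel), giving (27*s^4 - 72*s^3 + 34*s^2 - 77*s + 22)/(36*s^5 - 78*s^4 + 40*s^3 - 48*s^2 - 22*s + 12)
That last expression is T(s), already simplified. Scaling its denominator by 1/36 (the reciprocal of the leading coefficient) yields the monic denominator.

Final answer: s^5 - 13*s^4/6 + 10*s^3/9 - 4*s^2/3 - 11*s/18 + 1/3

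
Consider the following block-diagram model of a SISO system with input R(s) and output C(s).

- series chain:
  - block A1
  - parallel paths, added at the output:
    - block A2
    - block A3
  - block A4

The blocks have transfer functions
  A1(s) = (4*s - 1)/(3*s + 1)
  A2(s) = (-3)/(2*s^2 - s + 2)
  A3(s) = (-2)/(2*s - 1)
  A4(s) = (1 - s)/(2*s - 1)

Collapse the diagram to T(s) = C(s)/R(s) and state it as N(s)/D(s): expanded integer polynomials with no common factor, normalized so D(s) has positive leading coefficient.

Answer: (16*s^4 - 4*s^3 - 12*s^2 - s + 1)/(24*s^5 - 28*s^4 + 30*s^3 - 13*s^2 - 3*s + 2)

Working:
(1) add A2, A3 (parallel) = (-4*s^2 - 4*s - 1)/(4*s^3 - 4*s^2 + 5*s - 2)
(2) combine A1, (A2+A3), A4 in series - this is the overall T(s), already in the required normalized form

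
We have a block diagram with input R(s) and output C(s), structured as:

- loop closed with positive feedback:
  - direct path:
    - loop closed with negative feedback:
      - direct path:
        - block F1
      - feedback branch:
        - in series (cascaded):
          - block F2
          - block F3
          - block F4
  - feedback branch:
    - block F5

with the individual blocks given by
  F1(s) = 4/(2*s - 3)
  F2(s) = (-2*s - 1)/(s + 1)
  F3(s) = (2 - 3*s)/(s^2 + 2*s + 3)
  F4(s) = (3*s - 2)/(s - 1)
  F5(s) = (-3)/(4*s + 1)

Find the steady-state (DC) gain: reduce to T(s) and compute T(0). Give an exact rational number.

First reduce the diagram to T(s).

1. combine F2, F3, F4 in series gives (18*s^3 - 15*s^2 - 4*s + 4)/(s^4 + 2*s^3 + 2*s^2 - 2*s - 3)
2. close the feedback loop around F1, (F2*F3*F4) gives (4*s^4 + 8*s^3 + 8*s^2 - 8*s - 12)/(2*s^5 + s^4 + 70*s^3 - 70*s^2 - 16*s + 25)
3. reduce the feedback loop with forward [F1/(1+F1*(F2*F3*F4))] and return F5 gives (16*s^5 + 36*s^4 + 40*s^3 - 24*s^2 - 56*s - 12)/(8*s^6 + 6*s^5 + 293*s^4 - 186*s^3 - 110*s^2 + 60*s - 11)
That last expression is T(s); at s = 0 only the constant terms survive, so T(0) = -12/(-11) = 12/11.

Answer: 12/11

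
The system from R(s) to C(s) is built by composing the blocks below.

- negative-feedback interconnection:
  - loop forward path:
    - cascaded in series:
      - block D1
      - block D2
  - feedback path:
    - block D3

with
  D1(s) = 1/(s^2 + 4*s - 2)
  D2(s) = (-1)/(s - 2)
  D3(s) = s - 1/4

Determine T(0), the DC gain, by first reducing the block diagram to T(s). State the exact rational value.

Answer: -4/17

Working:
Step 1: combine D1, D2 in series gives (-1)/(s^3 + 2*s^2 - 10*s + 4)
Step 2: feedback reduction of (D1*D2), D3 gives (-4)/(4*s^3 + 8*s^2 - 44*s + 17)
Step 2 gives the overall T(s). Then T(0) = -4/17.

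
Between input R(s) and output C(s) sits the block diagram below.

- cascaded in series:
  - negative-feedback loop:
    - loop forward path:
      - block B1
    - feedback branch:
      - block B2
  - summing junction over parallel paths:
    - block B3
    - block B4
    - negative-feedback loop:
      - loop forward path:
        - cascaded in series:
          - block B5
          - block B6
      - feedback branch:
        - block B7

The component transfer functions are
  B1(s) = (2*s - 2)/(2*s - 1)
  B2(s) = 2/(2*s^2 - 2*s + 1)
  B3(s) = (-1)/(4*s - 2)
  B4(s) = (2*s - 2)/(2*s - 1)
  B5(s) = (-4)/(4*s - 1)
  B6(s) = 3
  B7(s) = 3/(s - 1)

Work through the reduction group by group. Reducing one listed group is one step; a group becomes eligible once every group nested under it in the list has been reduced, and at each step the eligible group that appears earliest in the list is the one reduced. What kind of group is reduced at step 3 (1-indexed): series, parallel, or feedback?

(1) close the feedback loop around B1, B2
(2) combine B5, B6 in series
(3) reduce the feedback loop with forward (B5*B6) and return B7
(4) combine B3, B4, [(B5*B6)/(1+(B5*B6)*B7)] in parallel
(5) reduce the series chain [B1/(1+B1*B2)], (B3+B4+[(B5*B6)/(1+(B5*B6)*B7)])
So the answer for step 3 is feedback.

Final answer: feedback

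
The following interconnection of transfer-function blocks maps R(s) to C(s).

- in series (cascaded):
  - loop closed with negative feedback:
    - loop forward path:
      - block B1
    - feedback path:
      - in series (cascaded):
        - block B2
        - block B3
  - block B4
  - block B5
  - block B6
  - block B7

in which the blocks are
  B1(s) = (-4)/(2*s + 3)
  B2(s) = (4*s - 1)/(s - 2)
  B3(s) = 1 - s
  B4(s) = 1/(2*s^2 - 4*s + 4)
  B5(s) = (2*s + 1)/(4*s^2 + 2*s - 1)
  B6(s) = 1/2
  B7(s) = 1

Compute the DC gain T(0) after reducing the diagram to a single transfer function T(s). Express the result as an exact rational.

The answer is 1/2.

Reasoning:
Step 1: series reduction of B2, B3 -> (-4*s^2 + 5*s - 1)/(s - 2)
Step 2: collapse the loop (B1 forward, (B2*B3) return) -> (8 - 4*s)/(18*s^2 - 21*s - 2)
Step 3: cascade [B1/(1+B1*(B2*B3))], B4, B5, B6, B7 -> (-2*s^2 + 3*s + 2)/(72*s^6 - 192*s^5 + 172*s^4 + 57*s^3 - 168*s^2 + 30*s + 4)
Evaluating the step-3 result (the overall T(s)) at s = 0 gives T(0) = 2/4 = 1/2.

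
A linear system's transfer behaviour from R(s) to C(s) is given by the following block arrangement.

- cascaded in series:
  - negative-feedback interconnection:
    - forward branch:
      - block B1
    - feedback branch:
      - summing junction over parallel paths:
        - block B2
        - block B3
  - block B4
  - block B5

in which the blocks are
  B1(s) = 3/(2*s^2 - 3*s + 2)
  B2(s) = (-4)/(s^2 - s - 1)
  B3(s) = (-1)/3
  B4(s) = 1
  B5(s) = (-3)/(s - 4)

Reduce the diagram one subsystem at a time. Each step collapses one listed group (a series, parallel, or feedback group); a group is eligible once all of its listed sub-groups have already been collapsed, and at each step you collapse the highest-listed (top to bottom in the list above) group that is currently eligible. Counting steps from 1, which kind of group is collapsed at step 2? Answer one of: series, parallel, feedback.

Step 1. parallel reduction of B2, B3
Step 2. apply the feedback formula to B1, (B2+B3)
Step 3. series reduction of [B1/(1+B1*(B2+B3))], B4, B5
Step 2 collapses a feedback group.

Hence the answer: feedback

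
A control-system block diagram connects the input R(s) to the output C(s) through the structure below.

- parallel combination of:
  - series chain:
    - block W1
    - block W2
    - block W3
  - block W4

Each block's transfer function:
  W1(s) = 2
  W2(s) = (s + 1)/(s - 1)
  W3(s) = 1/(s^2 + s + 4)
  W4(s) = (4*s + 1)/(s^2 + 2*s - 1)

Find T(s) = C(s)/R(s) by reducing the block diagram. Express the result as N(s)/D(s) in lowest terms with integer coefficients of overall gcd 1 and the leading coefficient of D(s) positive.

(1) multiply W1, W2, W3 (series); result (2*s + 2)/(s^3 + 3*s - 4)
(2) parallel reduction of (W1*W2*W3), W4, giving the overall T(s)

Therefore the answer is (4*s^4 + 3*s^3 + 18*s^2 - 11*s - 6)/(s^5 + 2*s^4 + 2*s^3 + 2*s^2 - 11*s + 4).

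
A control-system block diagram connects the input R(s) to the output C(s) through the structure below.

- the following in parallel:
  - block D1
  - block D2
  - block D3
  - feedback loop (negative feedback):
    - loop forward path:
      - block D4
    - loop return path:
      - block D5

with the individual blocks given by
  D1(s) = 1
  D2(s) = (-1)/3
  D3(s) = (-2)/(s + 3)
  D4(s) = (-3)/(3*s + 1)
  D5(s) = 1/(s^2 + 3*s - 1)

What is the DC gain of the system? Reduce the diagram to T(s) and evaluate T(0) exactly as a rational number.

Step 1 - close the feedback loop around D4, D5 -> (-3*s^2 - 9*s + 3)/(3*s^3 + 10*s^2 - 4)
Step 2 - sum the parallel branches D1, D2, D3, [D4/(1+D4*D5)] -> (6*s^4 + 11*s^3 - 54*s^2 - 80*s + 27)/(9*s^4 + 57*s^3 + 90*s^2 - 12*s - 36)
DC gain: substitute s = 0 into T(s) from step 2: T(0) = 27/(-36) = -3/4.

Answer: -3/4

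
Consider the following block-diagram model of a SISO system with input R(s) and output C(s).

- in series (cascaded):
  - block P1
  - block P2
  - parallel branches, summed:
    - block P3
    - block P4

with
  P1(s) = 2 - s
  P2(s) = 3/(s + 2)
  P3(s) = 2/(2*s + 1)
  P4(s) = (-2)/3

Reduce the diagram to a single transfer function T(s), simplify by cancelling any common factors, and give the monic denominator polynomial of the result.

The answer is s^2 + 5*s/2 + 1.

Reasoning:
Step 1: combine P3, P4 in parallel gives (4 - 4*s)/(6*s + 3)
Step 2: cascade P1, P2, (P3+P4) gives (4*s^2 - 12*s + 8)/(2*s^2 + 5*s + 2)
No further cancellation is possible in the step-2 result, so that is T(s). Its denominator becomes monic after dividing by the leading coefficient 2.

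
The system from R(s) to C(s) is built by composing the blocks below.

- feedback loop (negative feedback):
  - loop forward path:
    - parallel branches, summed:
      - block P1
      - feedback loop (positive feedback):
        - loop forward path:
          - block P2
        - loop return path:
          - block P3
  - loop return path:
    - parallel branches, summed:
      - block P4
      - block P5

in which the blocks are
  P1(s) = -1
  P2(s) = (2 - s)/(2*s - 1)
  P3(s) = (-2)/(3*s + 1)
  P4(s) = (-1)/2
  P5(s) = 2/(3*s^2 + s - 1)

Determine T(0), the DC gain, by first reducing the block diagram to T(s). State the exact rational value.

1. collapse the loop (P2 forward, P3 return): (-3*s^2 + 5*s + 2)/(6*s^2 - 3*s + 3)
2. add P1, [P2/(1-P2*P3)] (parallel): (-9*s^2 + 8*s - 1)/(6*s^2 - 3*s + 3)
3. add P4, P5 (parallel): (-3*s^2 - s + 5)/(6*s^2 + 2*s - 2)
4. feedback reduction of (P1+[P2/(1-P2*P3)]), (P4+P5): (-54*s^4 + 30*s^3 + 28*s^2 - 18*s + 2)/(63*s^4 - 21*s^3 - 50*s^2 + 53*s - 11)
The step-4 result is T(s). Setting s = 0: T(0) = 2/(-11) = -2/11.

Hence the answer: -2/11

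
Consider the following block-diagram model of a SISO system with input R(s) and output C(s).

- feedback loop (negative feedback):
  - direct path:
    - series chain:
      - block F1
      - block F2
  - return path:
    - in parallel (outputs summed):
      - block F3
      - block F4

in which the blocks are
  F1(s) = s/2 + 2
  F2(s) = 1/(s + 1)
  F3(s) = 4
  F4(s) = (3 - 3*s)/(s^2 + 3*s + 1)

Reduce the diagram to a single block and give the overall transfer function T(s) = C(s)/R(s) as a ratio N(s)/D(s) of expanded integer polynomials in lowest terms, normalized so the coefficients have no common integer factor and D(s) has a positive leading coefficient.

Step 1: combine F1, F2 in series: (s + 4)/(2*s + 2)
Step 2: parallel reduction of F3, F4: (4*s^2 + 9*s + 7)/(s^2 + 3*s + 1)
Step 3: feedback reduction of (F1*F2), (F3+F4): this yields T(s), and no further normalization is needed

Final answer: (s^3 + 7*s^2 + 13*s + 4)/(6*s^3 + 33*s^2 + 51*s + 30)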